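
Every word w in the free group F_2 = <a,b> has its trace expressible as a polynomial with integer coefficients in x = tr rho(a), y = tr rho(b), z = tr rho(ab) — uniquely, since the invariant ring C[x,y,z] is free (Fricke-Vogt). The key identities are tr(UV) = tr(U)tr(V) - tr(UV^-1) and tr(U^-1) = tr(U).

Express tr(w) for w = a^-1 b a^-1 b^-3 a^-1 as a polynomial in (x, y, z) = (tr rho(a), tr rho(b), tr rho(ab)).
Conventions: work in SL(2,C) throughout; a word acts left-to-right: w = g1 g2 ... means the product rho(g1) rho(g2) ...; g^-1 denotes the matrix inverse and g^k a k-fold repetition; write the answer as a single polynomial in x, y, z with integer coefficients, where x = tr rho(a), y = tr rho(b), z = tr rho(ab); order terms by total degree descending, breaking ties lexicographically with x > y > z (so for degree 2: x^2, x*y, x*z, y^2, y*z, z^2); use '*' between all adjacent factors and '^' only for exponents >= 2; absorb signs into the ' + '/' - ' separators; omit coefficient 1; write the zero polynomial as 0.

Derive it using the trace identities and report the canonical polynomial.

x^2*y^3*z - x^3*y^2 - x*y^4 - x*y^2*z^2 + 4*x*y^2 + x*z^2 - y*z - x

so tr(a^-1) = tr(a) = x
tr(a b a) = tr(a) * tr(b a) - tr(b) = x*z - y
reduce: tr(a b a b) = tr(a b) * tr(a b) - tr(1)   [split at repeated a] = z^2 - 2
so tr(b^-1 a b a) = tr(a b a) * tr(b) - tr(a b a b) = x*y*z - y^2 - z^2 + 2
tr(b a^-1 b^-1 a) = tr(b^-1 a b) * tr(a) - tr(b^-1 a b a) = -x*y*z + x^2 + y^2 + z^2 - 2
so tr(a^-1 b a^-1 b^-1) = tr(b a^-1 b^-1) * tr(a) - tr(b a^-1 b^-1 a) = x*y*z - y^2 - z^2 + 2
so tr(b^-1 a^-2 b a^-1) = tr(a^-1 b a^-1 b^-1) * tr(a) - tr(a^-1 b a^-1 b^-1 a) = x^2*y*z - x*y^2 - x*z^2 + x
reduce: tr(b a^-1) = tr(b) * tr(a) - tr(b a) = x*y - z
reduce: tr(a^-2 b) = tr(b a^-1) * tr(a) - tr(b) = x^2*y - x*z - y
so tr(a^-2 b a^-1) = tr(a^-2 b) * tr(a) - tr(a^-2 b a) = x^3*y - x^2*z - 2*x*y + z
so tr(b^-2 a^-2 b a^-1) = tr(b^-1 a^-2 b a^-1) * tr(b) - tr(b^-1 a^-2 b a^-1 b) = x^2*y^2*z - x^3*y - x*y^3 - x*y*z^2 + x^2*z + 3*x*y - z
tr(a^-1 b a^-1 b^-3 a^-1) = tr(b^-2 a^-2 b a^-1) * tr(b) - tr(b^-2 a^-2 b a^-1 b) = x^2*y^3*z - x^3*y^2 - x*y^4 - x*y^2*z^2 + 4*x*y^2 + x*z^2 - y*z - x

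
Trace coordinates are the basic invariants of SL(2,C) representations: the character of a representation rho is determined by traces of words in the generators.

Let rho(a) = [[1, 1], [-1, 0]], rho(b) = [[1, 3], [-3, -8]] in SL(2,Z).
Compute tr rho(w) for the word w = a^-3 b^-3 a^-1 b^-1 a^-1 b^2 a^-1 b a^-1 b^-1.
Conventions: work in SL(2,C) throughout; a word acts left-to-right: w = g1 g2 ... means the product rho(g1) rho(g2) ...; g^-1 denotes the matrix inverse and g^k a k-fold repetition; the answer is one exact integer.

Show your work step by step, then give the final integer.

rho(a^-1) = [[0, -1], [1, 1]]
... * rho(a^-1) = [[0, -1], [1, 1]]  ->  [[-1, -1], [1, 0]]
... * rho(a^-1) = [[0, -1], [1, 1]]  ->  [[-1, 0], [0, -1]]
... * rho(b^-1) = [[-8, -3], [3, 1]]  ->  [[8, 3], [-3, -1]]
... * rho(b^-1) = [[-8, -3], [3, 1]]  ->  [[-55, -21], [21, 8]]
... * rho(b^-1) = [[-8, -3], [3, 1]]  ->  [[377, 144], [-144, -55]]
... * rho(a^-1) = [[0, -1], [1, 1]]  ->  [[144, -233], [-55, 89]]
... * rho(b^-1) = [[-8, -3], [3, 1]]  ->  [[-1851, -665], [707, 254]]
... * rho(a^-1) = [[0, -1], [1, 1]]  ->  [[-665, 1186], [254, -453]]
... * rho(b) = [[1, 3], [-3, -8]]  ->  [[-4223, -11483], [1613, 4386]]
... * rho(b) = [[1, 3], [-3, -8]]  ->  [[30226, 79195], [-11545, -30249]]
... * rho(a^-1) = [[0, -1], [1, 1]]  ->  [[79195, 48969], [-30249, -18704]]
... * rho(b) = [[1, 3], [-3, -8]]  ->  [[-67712, -154167], [25863, 58885]]
... * rho(a^-1) = [[0, -1], [1, 1]]  ->  [[-154167, -86455], [58885, 33022]]
... * rho(b^-1) = [[-8, -3], [3, 1]]  ->  [[973971, 376046], [-372014, -143633]]
tr = 973971 + -143633 = 830338

830338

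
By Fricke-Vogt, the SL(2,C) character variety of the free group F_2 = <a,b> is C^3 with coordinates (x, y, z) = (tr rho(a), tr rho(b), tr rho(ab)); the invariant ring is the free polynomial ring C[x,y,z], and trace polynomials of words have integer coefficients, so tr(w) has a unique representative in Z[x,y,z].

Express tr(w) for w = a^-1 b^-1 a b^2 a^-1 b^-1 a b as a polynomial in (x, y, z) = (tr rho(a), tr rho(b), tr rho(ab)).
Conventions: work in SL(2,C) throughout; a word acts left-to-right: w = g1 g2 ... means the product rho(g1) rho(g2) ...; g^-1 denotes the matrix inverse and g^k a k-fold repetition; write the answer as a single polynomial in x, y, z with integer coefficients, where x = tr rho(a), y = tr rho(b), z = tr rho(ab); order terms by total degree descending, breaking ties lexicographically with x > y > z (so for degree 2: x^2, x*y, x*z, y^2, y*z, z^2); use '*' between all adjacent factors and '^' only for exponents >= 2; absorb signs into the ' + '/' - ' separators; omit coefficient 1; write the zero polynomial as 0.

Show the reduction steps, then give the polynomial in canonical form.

and trace(a b^2) = trace(b) * trace(a b) - trace(a)   [square of b] = y*z - x
next, trace(a^2 b) = trace(a) * trace(b a) - trace(b)   [square of a] = x*z - y
trace(a^2) = trace(a) * trace(a) - trace(1)   [square of a] = x^2 - 2
and trace(b a^2 b) = trace(b) * trace(a^2 b) - trace(a^2)   [square of b] = x*y*z - x^2 - y^2 + 2
trace(a b^3 a) = trace(b) * trace(b a^2 b) - trace(b a^2)   [square of b] = x*y^2*z - x^2*y - y^3 - x*z + 3*y
trace(a b a b) = trace(a b) * trace(a b) - trace(1)   [split at a repeated a] = z^2 - 2
trace(a b a b^2) = trace(b) * trace(a b a b) - trace(a b a)   [square of b] = y*z^2 - x*z - y
trace(a b^3 a b) = trace(b) * trace(a b a b^2) - trace(a b a b)   [square of b] = y^2*z^2 - x*y*z - y^2 - z^2 + 2
trace(b^-1 a b^3 a) = trace(a b^3 a) * trace(b) - trace(a b^3 a b)   [inverse elimination on b] = x*y^3*z - x^2*y^2 - y^4 - y^2*z^2 + 4*y^2 + z^2 - 2
trace(b a^-1 b^-1 a b^2) = trace(b^-1 a b^3) * trace(a) - trace(b^-1 a b^3 a)   [inverse elimination on a] = -x*y^3*z + x^2*y^2 + y^4 + y^2*z^2 + x*y*z - x^2 - 4*y^2 - z^2 + 2
trace(a b^3) = trace(b) * trace(b a b) - trace(b a)   [square of b] = y^2*z - x*y - z
and trace(b a b^3) = trace(b) * trace(a b^3) - trace(a b^2)   [square of b] = y^3*z - x*y^2 - 2*y*z + x
trace(b^2 a^-1 b a b) = trace(b a b^3) * trace(a) - trace(b a b^3 a)   [inverse elimination on a] = x*y^3*z - x^2*y^2 - y^2*z^2 - x*y*z + x^2 + y^2 + z^2 - 2
trace(b a b^3 a b) = trace(b) * trace(a b^3 a b) - trace(a b^3 a)   [square of b] = y^3*z^2 - 2*x*y^2*z + x^2*y - y*z^2 + x*z - y
trace(a b a b a b) = trace(b a b a) * trace(b a) - trace(a b)   [split at a repeated b] = z^3 - 3*z
next, trace(a b a b a) = trace(a) * trace(b a b a) - trace(b a b)   [square of a] = x*z^2 - y*z - x
next, trace(b a b a b a b) = trace(b) * trace(a b a b a b) - trace(a b a b a)   [square of b] = y*z^3 - x*z^2 - 2*y*z + x
trace(b a b^3 a b a) = trace(b) * trace(b a b a b a b) - trace(b a b a b a)   [square of b] = y^2*z^3 - x*y*z^2 - 2*y^2*z - z^3 + x*y + 3*z
trace(b a b a^-1 b a b^2) = trace(b a b^3 a b) * trace(a) - trace(b a b^3 a b a)   [inverse elimination on a] = x*y^3*z^2 - 2*x^2*y^2*z - y^2*z^3 + x^3*y + x^2*z + 2*y^2*z + z^3 - 2*x*y - 3*z
and trace(a b^2 a b a) = trace(a) * trace(b^2 a b a) - trace(b^2 a b)   [square of a] = x*y*z^2 - x^2*z - y^2*z + z
and trace(b a b^2 a b a b) = trace(b) * trace(a b^2 a b a b) - trace(a b^2 a b a)   [square of b] = y^2*z^3 - 2*x*y*z^2 + x^2*z - y^2*z + x*y - z
trace(a b a b a b a b) = trace(b a b a b a) * trace(b a) - trace(a b a b)   [split at a repeated b] = z^4 - 4*z^2 + 2
and trace(a b a b a b a) = trace(a) * trace(b a b a b a) - trace(b a b a b)   [square of a] = x*z^3 - y*z^2 - 2*x*z + y
and trace(b a b^2 a b a b a) = trace(b) * trace(a b a b a b a b) - trace(a b a b a b a)   [square of b] = y*z^4 - x*z^3 - 3*y*z^2 + 2*x*z + y
next, trace(b a b a^-1 b a b^2 a) = trace(b a b^2 a b a b) * trace(a) - trace(b a b^2 a b a b a)   [inverse elimination on a] = x*y^2*z^3 - 2*x^2*y*z^2 - y*z^4 + x^3*z - x*y^2*z + x*z^3 + x^2*y + 3*y*z^2 - 3*x*z - y
trace(a b^2 a^-1 b a b a^-1 b) = trace(b a b a^-1 b a b^2) * trace(a) - trace(b a b a^-1 b a b^2 a)   [inverse elimination on a] = x^2*y^3*z^2 - 2*x^3*y^2*z - 2*x*y^2*z^3 + x^4*y + 2*x^2*y*z^2 + y*z^4 + 3*x*y^2*z - 3*x^2*y - 3*y*z^2 + y
and trace(a b a^-1 b^-1 a b^2 a^-1 b) = trace(a b^2 a^-1 b a b a^-1) * trace(b) - trace(a b^2 a^-1 b a b a^-1 b)   [inverse elimination on b] = -x^2*y^3*z^2 + 2*x^3*y^2*z + x*y^4*z + 2*x*y^2*z^3 - x^4*y - x^2*y^3 - 2*x^2*y*z^2 - y^3*z^2 - y*z^4 - 4*x*y^2*z + 4*x^2*y + y^3 + 4*y*z^2 - 3*y
and trace(a^-1 b^-1 a b^2 a^-1 b^-1 a b) = trace(a b a^-1 b^-1 a b^2 a^-1) * trace(b) - trace(a b a^-1 b^-1 a b^2 a^-1 b)   [inverse elimination on b] = x^2*y^3*z^2 - 2*x^3*y^2*z - 2*x*y^4*z - 2*x*y^2*z^3 + x^4*y + 2*x^2*y^3 + 2*x^2*y*z^2 + y^5 + 2*y^3*z^2 + y*z^4 + 5*x*y^2*z - 5*x^2*y - 5*y^3 - 5*y*z^2 + 5*y

x^2*y^3*z^2 - 2*x^3*y^2*z - 2*x*y^4*z - 2*x*y^2*z^3 + x^4*y + 2*x^2*y^3 + 2*x^2*y*z^2 + y^5 + 2*y^3*z^2 + y*z^4 + 5*x*y^2*z - 5*x^2*y - 5*y^3 - 5*y*z^2 + 5*y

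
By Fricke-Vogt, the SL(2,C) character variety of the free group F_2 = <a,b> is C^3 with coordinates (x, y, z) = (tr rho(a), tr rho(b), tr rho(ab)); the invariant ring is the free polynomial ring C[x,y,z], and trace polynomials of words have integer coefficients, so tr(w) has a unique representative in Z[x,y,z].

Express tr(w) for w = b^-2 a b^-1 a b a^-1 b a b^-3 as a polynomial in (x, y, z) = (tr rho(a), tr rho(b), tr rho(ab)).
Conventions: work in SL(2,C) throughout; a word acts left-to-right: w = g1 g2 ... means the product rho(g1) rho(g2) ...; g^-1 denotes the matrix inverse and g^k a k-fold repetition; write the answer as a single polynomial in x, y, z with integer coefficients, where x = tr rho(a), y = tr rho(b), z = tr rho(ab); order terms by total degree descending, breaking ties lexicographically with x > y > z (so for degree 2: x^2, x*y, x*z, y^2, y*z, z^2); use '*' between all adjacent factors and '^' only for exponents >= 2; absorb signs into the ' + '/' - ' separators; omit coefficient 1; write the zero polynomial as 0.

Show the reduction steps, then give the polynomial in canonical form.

reduce: trace(a^2 b) = trace(a) trace(b a) - trace(b) = x*z - y
trace(a^2) = trace(a) trace(a) - trace(1) = x^2 - 2
trace(b^2 a^2) = trace(b) trace(a^2 b) - trace(a^2) = x*y*z - x^2 - y^2 + 2
so trace(b^2 a) = trace(b) trace(a b) - trace(a) = y*z - x
trace(a b^2 a^2) = trace(a) trace(b^2 a^2) - trace(b^2 a) = x^2*y*z - x^3 - x*y^2 - y*z + 3*x
trace(b a b a) = trace(a b) trace(a b) - trace(1) = z^2 - 2
trace(a^2 b a b) = trace(a) trace(b a b a) - trace(b a b) = x*z^2 - y*z - x
so trace(a^2 b a) = trace(a) trace(b a^2) - trace(b a) = x^2*z - x*y - z
reduce: trace(a b^2 a^2 b) = trace(b) trace(a^2 b a b) - trace(a^2 b a) = x*y*z^2 - x^2*z - y^2*z + z
trace(a b^-1 a b^2 a) = trace(a b^2 a^2) trace(b) - trace(a b^2 a^2 b) = x^2*y^2*z - x^3*y - x*y^3 - x*y*z^2 + x^2*z + 3*x*y - z
trace(a b^2 a b a) = trace(b) trace(a b a^2 b) - trace(a b a^2) = x*y*z^2 - x^2*z - y^2*z + z
trace(a b a b a b) = trace(b a b a) trace(b a) - trace(a b) = z^3 - 3*z
trace(a b^2 a b a b) = trace(b) trace(a b a b a b) - trace(a b a b a) = y*z^3 - x*z^2 - 2*y*z + x
reduce: trace(a b^-1 a b^2 a b) = trace(a b^2 a b a) trace(b) - trace(a b^2 a b a b) = x*y^2*z^2 - x^2*y*z - y^3*z - y*z^3 + x*z^2 + 3*y*z - x
so trace(b a b^-1 a b^-1 a b) = trace(a b^-1 a b^2 a) trace(b) - trace(a b^-1 a b^2 a b) = x^2*y^3*z - x^3*y^2 - x*y^4 - 2*x*y^2*z^2 + 2*x^2*y*z + y^3*z + y*z^3 + 3*x*y^2 - x*z^2 - 4*y*z + x
reduce: trace(a^2 b a b a) = trace(a) trace(b a b a^2) - trace(b a b a) = x^2*z^2 - x*y*z - x^2 - z^2 + 2
so trace(b a b a b) = trace(b) trace(a b a b) - trace(a b a) = y*z^2 - x*z - y
reduce: trace(a^2 b a b a b) = trace(a) trace(b a b a b a) - trace(b a b a b) = x*z^3 - y*z^2 - 2*x*z + y
trace(a b a b a b^-1 a) = trace(a^2 b a b a) trace(b) - trace(a^2 b a b a b) = x^2*y*z^2 - x*y^2*z - x*z^3 - x^2*y + 2*x*z + y
trace(a b a b a b a b) = trace(a b a b a b) trace(a b) - trace(b a b a) = z^4 - 4*z^2 + 2
reduce: trace(a b a b a b^-1 a b) = trace(a b a b a b a) trace(b) - trace(a b a b a b a b) = x*y*z^3 - y^2*z^2 - z^4 - 2*x*y*z + y^2 + 4*z^2 - 2
trace(b a b^-1 a b^-1 a b a) = trace(a b a b a b^-1 a) trace(b) - trace(a b a b a b^-1 a b) = x^2*y^2*z^2 - x*y^3*z - 2*x*y*z^3 - x^2*y^2 + y^2*z^2 + z^4 + 4*x*y*z - 4*z^2 + 2
trace(a b^-1 a b a^-1 b a b^-1) = trace(b a b^-1 a b^-1 a b) trace(a) - trace(b a b^-1 a b^-1 a b a) = x^3*y^3*z - x^4*y^2 - x^2*y^4 - 3*x^2*y^2*z^2 + 2*x^3*y*z + 2*x*y^3*z + 3*x*y*z^3 + 4*x^2*y^2 - x^2*z^2 - y^2*z^2 - z^4 - 8*x*y*z + x^2 + 4*z^2 - 2
trace(b a^2 b^-1 a b a) = trace(a b a b a^2) trace(b) - trace(a b a b a^2 b) = x^2*y*z^2 - x*y^2*z - x*z^3 - x^2*y + 2*x*z + y
reduce: trace(a b^-1 a b a^-1 b a) = trace(b a^2 b^-1 a b) trace(a) - trace(b a^2 b^-1 a b a) = x^3*y^2*z - x^4*y - x^2*y^3 - 2*x^2*y*z^2 + x^3*z + x*y^2*z + x*z^3 + 4*x^2*y - 3*x*z - y
trace(b^-1 a b^-1 a b a^-1 b a b^-1) = trace(a b^-1 a b a^-1 b a b^-1) trace(b) - trace(a b^-1 a b a^-1 b a) = x^3*y^4*z - x^4*y^3 - x^2*y^5 - 3*x^2*y^3*z^2 + x^3*y^2*z + 2*x*y^4*z + 3*x*y^2*z^3 + x^4*y + 5*x^2*y^3 + x^2*y*z^2 - y^3*z^2 - y*z^4 - x^3*z - 9*x*y^2*z - x*z^3 - 3*x^2*y + 4*y*z^2 + 3*x*z - y
so trace(b^-3 a b^-1 a b a^-1 b a) = trace(b^-1 a b^-1 a b a^-1 b a b^-1) trace(b) - trace(b^-1 a b^-1 a b a^-1 b a) = x^3*y^5*z - x^4*y^4 - x^2*y^6 - 3*x^2*y^4*z^2 + 2*x*y^5*z + 3*x*y^3*z^3 + 2*x^4*y^2 + 6*x^2*y^4 + 4*x^2*y^2*z^2 - y^4*z^2 - y^2*z^4 - 3*x^3*y*z - 11*x*y^3*z - 4*x*y*z^3 - 7*x^2*y^2 + x^2*z^2 + 5*y^2*z^2 + z^4 + 11*x*y*z - x^2 - y^2 - 4*z^2 + 2
so trace(b^-4 a b^-1 a b a^-1 b a) = trace(b^-3 a b^-1 a b a^-1 b a) trace(b) - trace(b^-3 a b^-1 a b a^-1 b a b) = x^3*y^6*z - x^4*y^5 - x^2*y^7 - 3*x^2*y^5*z^2 - x^3*y^4*z + 2*x*y^6*z + 3*x*y^4*z^3 + 3*x^4*y^3 + 7*x^2*y^5 + 7*x^2*y^3*z^2 - y^5*z^2 - y^3*z^4 - 4*x^3*y^2*z - 13*x*y^4*z - 7*x*y^2*z^3 - x^4*y - 12*x^2*y^3 + 6*y^3*z^2 + 2*y*z^4 + x^3*z + 20*x*y^2*z + x*z^3 + 2*x^2*y - y^3 - 8*y*z^2 - 3*x*z + 3*y
reduce: trace(b^-2 a b^-1 a b a^-1 b a b^-3) = trace(b^-4 a b^-1 a b a^-1 b a) trace(b) - trace(b^-4 a b^-1 a b a^-1 b a b) = x^3*y^7*z - x^4*y^6 - x^2*y^8 - 3*x^2*y^6*z^2 - 2*x^3*y^5*z + 2*x*y^7*z + 3*x*y^5*z^3 + 4*x^4*y^4 + 8*x^2*y^6 + 10*x^2*y^4*z^2 - y^6*z^2 - y^4*z^4 - 4*x^3*y^3*z - 15*x*y^5*z - 10*x*y^3*z^3 - 3*x^4*y^2 - 18*x^2*y^4 - 4*x^2*y^2*z^2 + 7*y^4*z^2 + 3*y^2*z^4 + 4*x^3*y*z + 31*x*y^3*z + 5*x*y*z^3 + 9*x^2*y^2 - x^2*z^2 - y^4 - 13*y^2*z^2 - z^4 - 14*x*y*z + x^2 + 4*y^2 + 4*z^2 - 2

x^3*y^7*z - x^4*y^6 - x^2*y^8 - 3*x^2*y^6*z^2 - 2*x^3*y^5*z + 2*x*y^7*z + 3*x*y^5*z^3 + 4*x^4*y^4 + 8*x^2*y^6 + 10*x^2*y^4*z^2 - y^6*z^2 - y^4*z^4 - 4*x^3*y^3*z - 15*x*y^5*z - 10*x*y^3*z^3 - 3*x^4*y^2 - 18*x^2*y^4 - 4*x^2*y^2*z^2 + 7*y^4*z^2 + 3*y^2*z^4 + 4*x^3*y*z + 31*x*y^3*z + 5*x*y*z^3 + 9*x^2*y^2 - x^2*z^2 - y^4 - 13*y^2*z^2 - z^4 - 14*x*y*z + x^2 + 4*y^2 + 4*z^2 - 2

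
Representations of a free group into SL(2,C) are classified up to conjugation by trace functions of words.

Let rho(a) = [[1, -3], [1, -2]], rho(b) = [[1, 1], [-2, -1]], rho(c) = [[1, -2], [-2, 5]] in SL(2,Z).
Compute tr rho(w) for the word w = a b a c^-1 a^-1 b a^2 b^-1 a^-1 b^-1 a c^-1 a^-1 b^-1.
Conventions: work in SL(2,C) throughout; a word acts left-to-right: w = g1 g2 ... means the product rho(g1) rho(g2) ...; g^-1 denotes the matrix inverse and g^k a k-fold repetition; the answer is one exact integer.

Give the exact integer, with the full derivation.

rho(a) = [[1, -3], [1, -2]]
... * rho(b) = [[1, 1], [-2, -1]]  ->  [[7, 4], [5, 3]]
... * rho(a) = [[1, -3], [1, -2]]  ->  [[11, -29], [8, -21]]
... * rho(c^-1) = [[5, 2], [2, 1]]  ->  [[-3, -7], [-2, -5]]
... * rho(a^-1) = [[-2, 3], [-1, 1]]  ->  [[13, -16], [9, -11]]
... * rho(b) = [[1, 1], [-2, -1]]  ->  [[45, 29], [31, 20]]
... * rho(a) = [[1, -3], [1, -2]]  ->  [[74, -193], [51, -133]]
... * rho(a) = [[1, -3], [1, -2]]  ->  [[-119, 164], [-82, 113]]
... * rho(b^-1) = [[-1, -1], [2, 1]]  ->  [[447, 283], [308, 195]]
... * rho(a^-1) = [[-2, 3], [-1, 1]]  ->  [[-1177, 1624], [-811, 1119]]
... * rho(b^-1) = [[-1, -1], [2, 1]]  ->  [[4425, 2801], [3049, 1930]]
... * rho(a) = [[1, -3], [1, -2]]  ->  [[7226, -18877], [4979, -13007]]
... * rho(c^-1) = [[5, 2], [2, 1]]  ->  [[-1624, -4425], [-1119, -3049]]
... * rho(a^-1) = [[-2, 3], [-1, 1]]  ->  [[7673, -9297], [5287, -6406]]
... * rho(b^-1) = [[-1, -1], [2, 1]]  ->  [[-26267, -16970], [-18099, -11693]]
tr = -26267 + -11693 = -37960

-37960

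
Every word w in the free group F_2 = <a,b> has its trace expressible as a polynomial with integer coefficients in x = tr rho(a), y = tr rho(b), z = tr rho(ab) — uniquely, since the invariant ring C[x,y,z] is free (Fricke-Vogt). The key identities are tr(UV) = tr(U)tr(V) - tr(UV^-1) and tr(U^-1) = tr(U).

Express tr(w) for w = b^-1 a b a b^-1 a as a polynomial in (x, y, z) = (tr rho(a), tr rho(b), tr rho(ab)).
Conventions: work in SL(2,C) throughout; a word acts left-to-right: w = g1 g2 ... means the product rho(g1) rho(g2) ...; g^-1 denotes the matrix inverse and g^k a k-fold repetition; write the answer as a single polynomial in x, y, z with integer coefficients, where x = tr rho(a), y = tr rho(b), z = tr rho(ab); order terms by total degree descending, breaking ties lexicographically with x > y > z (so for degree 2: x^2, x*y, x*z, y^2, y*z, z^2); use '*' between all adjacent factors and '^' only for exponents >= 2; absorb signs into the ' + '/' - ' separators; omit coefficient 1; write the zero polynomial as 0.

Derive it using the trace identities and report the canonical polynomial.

x^2*y^2*z - x*y^3 - 2*x*y*z^2 + y^2*z + z^3 + 2*x*y - 3*z

tr(b a^2) = tr(a)*tr(b a) - tr(b) = x*z - y
tr(a b a^2) = tr(a)*tr(b a^2) - tr(b a) = x^2*z - x*y - z
and tr(b a b a) = tr(b a)*tr(b a) - tr(1)   [split at repeated b] = z^2 - 2
and tr(b a b) = tr(b)*tr(a b) - tr(a) = y*z - x
and tr(a b a^2 b) = tr(a)*tr(b a b a) - tr(b a b) = x*z^2 - y*z - x
next, tr(a b^-1 a b a) = tr(a b a^2)*tr(b) - tr(a b a^2 b) = x^2*y*z - x*y^2 - x*z^2 + x
tr(a b a b a b) = tr(b a)*tr(b a b a) - tr(b^-1 a^-1)   [split at repeated b] = z^3 - 3*z
tr(a b^-1 a b a b) = tr(a b a b a)*tr(b) - tr(a b a b a b) = x*y*z^2 - y^2*z - z^3 - x*y + 3*z
next, tr(b^-1 a b a b^-1 a) = tr(a b^-1 a b a)*tr(b) - tr(a b^-1 a b a b) = x^2*y^2*z - x*y^3 - 2*x*y*z^2 + y^2*z + z^3 + 2*x*y - 3*z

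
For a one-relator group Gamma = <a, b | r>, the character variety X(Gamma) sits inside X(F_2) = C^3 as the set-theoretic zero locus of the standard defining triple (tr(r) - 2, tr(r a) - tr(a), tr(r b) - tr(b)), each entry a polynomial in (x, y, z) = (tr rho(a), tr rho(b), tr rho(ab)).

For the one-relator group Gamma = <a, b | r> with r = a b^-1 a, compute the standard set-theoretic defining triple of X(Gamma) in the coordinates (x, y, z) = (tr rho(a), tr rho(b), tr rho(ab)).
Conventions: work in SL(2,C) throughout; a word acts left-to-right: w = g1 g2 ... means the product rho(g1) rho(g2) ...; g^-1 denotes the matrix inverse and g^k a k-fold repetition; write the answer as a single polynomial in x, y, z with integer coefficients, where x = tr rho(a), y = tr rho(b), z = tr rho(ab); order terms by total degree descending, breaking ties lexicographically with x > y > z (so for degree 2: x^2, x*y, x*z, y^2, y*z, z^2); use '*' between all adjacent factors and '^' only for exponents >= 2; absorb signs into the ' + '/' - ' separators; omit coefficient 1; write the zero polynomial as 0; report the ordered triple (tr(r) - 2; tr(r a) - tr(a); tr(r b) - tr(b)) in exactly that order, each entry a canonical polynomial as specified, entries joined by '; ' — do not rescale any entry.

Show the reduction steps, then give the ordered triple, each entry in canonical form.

x^2*y - x*z - y - 2; x^3*y - x^2*z - 2*x*y - x + z; x*y*z - y^2 - z^2 - y + 2

apply: trace(a^2) = trace(a)*trace(a) - trace(1) = x^2 - 2
apply: trace(a^2 b) = trace(a)*trace(b a) - trace(b) = x*z - y
trace(a b^-1 a) = trace(a^2)*trace(b) - trace(a^2 b) = x^2*y - x*z - y
trace(a^3) = trace(a)*trace(a^2) - trace(a)  (reduce the a square) = x^3 - 3*x
trace(a^3 b) = trace(a)*trace(a b a) - trace(a b)  (reduce the a square) = x^2*z - x*y - z
trace(a b^-1 a^2) = trace(a^3)*trace(b) - trace(a^3 b)  (eliminate b^-1) = x^3*y - x^2*z - 2*x*y + z
trace(a b a b) = trace(b a)*trace(b a) - trace(1)   [split at repeated b] = z^2 - 2
use: trace(a b^-1 a b) = trace(a b a)*trace(b) - trace(a b a b) = x*y*z - y^2 - z^2 + 2
assemble the triple (trace(r) - 2; trace(r a) - x; trace(r b) - y)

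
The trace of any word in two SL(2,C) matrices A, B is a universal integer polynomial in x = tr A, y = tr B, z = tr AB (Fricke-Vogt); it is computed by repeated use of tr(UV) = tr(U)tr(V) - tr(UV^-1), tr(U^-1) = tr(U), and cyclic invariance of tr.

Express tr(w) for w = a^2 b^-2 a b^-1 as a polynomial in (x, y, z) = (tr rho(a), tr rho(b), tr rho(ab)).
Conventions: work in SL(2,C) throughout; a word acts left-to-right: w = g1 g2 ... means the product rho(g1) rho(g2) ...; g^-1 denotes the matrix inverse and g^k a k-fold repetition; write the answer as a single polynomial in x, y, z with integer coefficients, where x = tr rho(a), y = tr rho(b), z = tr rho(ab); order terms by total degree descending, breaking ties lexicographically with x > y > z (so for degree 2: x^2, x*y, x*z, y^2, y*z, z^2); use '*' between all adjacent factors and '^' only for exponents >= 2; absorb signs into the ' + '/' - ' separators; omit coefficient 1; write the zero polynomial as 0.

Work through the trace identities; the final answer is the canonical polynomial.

reduce: trace(a^2) = trace(a) trace(a) - trace(1)  (reduce the a square) = x^2 - 2
trace(a^3) = trace(a) trace(a^2) - trace(a)  (reduce the a square) = x^3 - 3*x
trace(b a^2) = trace(a) trace(b a) - trace(b)  (reduce the a square) = x*z - y
trace(a^3 b) = trace(a) trace(b a^2) - trace(b a)  (reduce the a square) = x^2*z - x*y - z
so trace(a^2 b^-1 a) = trace(a^3) trace(b) - trace(a^3 b)  (eliminate b^-1) = x^3*y - x^2*z - 2*x*y + z
reduce: trace(b a b a) = trace(b a) trace(b a) - trace(1)  (split on b) = z^2 - 2
trace(b a b) = trace(b) trace(a b) - trace(a)  (reduce the b square) = y*z - x
trace(a b a^2 b) = trace(a) trace(b a b a) - trace(b a b)  (reduce the a square) = x*z^2 - y*z - x
trace(a^2 b^-1 a b) = trace(a b a^2) trace(b) - trace(a b a^2 b)  (eliminate b^-1) = x^2*y*z - x*y^2 - x*z^2 + x
reduce: trace(b^-1 a b^-1 a^2) = trace(a^2 b^-1 a) trace(b) - trace(a^2 b^-1 a b)  (eliminate b^-1) = x^3*y^2 - 2*x^2*y*z - x*y^2 + x*z^2 + y*z - x
trace(a^2 b^-2 a b^-1) = trace(b^-1 a b^-1 a^2) trace(b) - trace(b^-1 a b^-1 a^2 b)  (eliminate b^-1) = x^3*y^3 - 2*x^2*y^2*z - x^3*y - x*y^3 + x*y*z^2 + x^2*z + y^2*z + x*y - z

x^3*y^3 - 2*x^2*y^2*z - x^3*y - x*y^3 + x*y*z^2 + x^2*z + y^2*z + x*y - z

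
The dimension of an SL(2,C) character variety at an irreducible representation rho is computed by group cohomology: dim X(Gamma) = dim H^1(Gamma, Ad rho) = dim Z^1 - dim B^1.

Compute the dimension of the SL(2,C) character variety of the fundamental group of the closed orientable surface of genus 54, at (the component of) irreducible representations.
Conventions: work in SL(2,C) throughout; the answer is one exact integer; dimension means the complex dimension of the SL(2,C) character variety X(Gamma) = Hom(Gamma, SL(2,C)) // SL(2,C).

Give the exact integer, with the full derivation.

318

The genus-54 surface group: 2g = 108 generators, one relator prod [a_i, b_i].
A cocycle assigns one sl_2 vector per generator subject to the relator condition d_2(z) = 0: dim of the unconstrained space is 3*2g = 324.
H^2 = coker(d_2) is dual to H^0 = 0 at irreducible rho (Poincare duality), so d_2 is onto: dim Z^1 = 321.
As always at irreducible rho, dim B^1 = 3.
dim X = dim H^1 = 321 - 3 = 318.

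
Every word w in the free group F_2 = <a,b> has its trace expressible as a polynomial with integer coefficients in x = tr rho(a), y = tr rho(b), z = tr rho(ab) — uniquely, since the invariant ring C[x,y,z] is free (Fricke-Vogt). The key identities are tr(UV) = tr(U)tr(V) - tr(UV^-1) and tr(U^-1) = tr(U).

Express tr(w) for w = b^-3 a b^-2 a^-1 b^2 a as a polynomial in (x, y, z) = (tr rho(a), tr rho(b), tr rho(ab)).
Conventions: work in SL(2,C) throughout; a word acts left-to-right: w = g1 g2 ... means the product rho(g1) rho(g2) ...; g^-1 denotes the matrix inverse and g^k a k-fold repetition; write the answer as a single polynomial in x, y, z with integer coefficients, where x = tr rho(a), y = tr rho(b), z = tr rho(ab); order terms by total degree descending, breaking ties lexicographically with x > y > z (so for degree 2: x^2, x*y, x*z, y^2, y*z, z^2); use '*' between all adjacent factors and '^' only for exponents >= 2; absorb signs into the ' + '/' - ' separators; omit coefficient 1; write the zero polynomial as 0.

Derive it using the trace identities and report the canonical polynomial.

-x^2*y^6*z + x^3*y^5 + x*y^7 + 2*x*y^5*z^2 + x^2*y^4*z - y^6*z - y^4*z^3 - 2*x^3*y^3 - 6*x*y^5 - 3*x*y^3*z^2 + x^2*y^2*z + 5*y^4*z + y^2*z^3 + 9*x*y^3 - 5*y^2*z - 2*x*y + z

trace(a^2) = trace(a)*trace(a) - trace(1)  (reduce the a square) = x^2 - 2
trace(a^2 b) = trace(a)*trace(b a) - trace(b)  (reduce the a square) = x*z - y
and trace(a b^-1 a) = trace(a^2)*trace(b) - trace(a^2 b)  (eliminate b^-1) = x^2*y - x*z - y
trace(a^3 b) = trace(a)*trace(a b a) - trace(a b)  (reduce the a square) = x^2*z - x*y - z
trace(a^3) = trace(a)*trace(a^2) - trace(a)  (reduce the a square) = x^3 - 3*x
trace(a b^2 a^2) = trace(b)*trace(a^3 b) - trace(a^3)  (reduce the b square) = x^2*y*z - x^3 - x*y^2 - y*z + 3*x
next, trace(b a b a) = trace(a b)*trace(a b) - trace(1)  (split on a) = z^2 - 2
next, trace(b a b) = trace(b)*trace(a b) - trace(a)  (reduce the b square) = y*z - x
trace(a^2 b a b) = trace(a)*trace(b a b a) - trace(b a b)  (reduce the a square) = x*z^2 - y*z - x
trace(a b^2 a^2 b) = trace(b)*trace(a^2 b a b) - trace(a^2 b a)  (reduce the b square) = x*y*z^2 - x^2*z - y^2*z + z
trace(a b^-1 a b^2 a) = trace(a b^2 a^2)*trace(b) - trace(a b^2 a^2 b)  (eliminate b^-1) = x^2*y^2*z - x^3*y - x*y^3 - x*y*z^2 + x^2*z + 3*x*y - z
trace(a b^2 a b a) = trace(b)*trace(a b a^2 b) - trace(a b a^2)  (reduce the b square) = x*y*z^2 - x^2*z - y^2*z + z
and trace(a b a b a b) = trace(b a)*trace(b a b a) - trace(b^-1 a^-1)  (split on b) = z^3 - 3*z
and trace(a b^2 a b a b) = trace(b)*trace(a b a b a b) - trace(a b a b a)  (reduce the b square) = y*z^3 - x*z^2 - 2*y*z + x
trace(a b^-1 a b^2 a b) = trace(a b^2 a b a)*trace(b) - trace(a b^2 a b a b)  (eliminate b^-1) = x*y^2*z^2 - x^2*y*z - y^3*z - y*z^3 + x*z^2 + 3*y*z - x
trace(b^-1 a b^2 a b^-1 a) = trace(a b^-1 a b^2 a)*trace(b) - trace(a b^-1 a b^2 a b)  (eliminate b^-1) = x^2*y^3*z - x^3*y^2 - x*y^4 - 2*x*y^2*z^2 + 2*x^2*y*z + y^3*z + y*z^3 + 3*x*y^2 - x*z^2 - 4*y*z + x
and trace(a b^2 a b^-1 a) = trace(a^2 b^2 a)*trace(b) - trace(a^2 b^2 a b)  (eliminate b^-1) = x^2*y^2*z - x^3*y - x*y^3 - x*y*z^2 + x^2*z + 3*x*y - z
trace(b^2 a b^-1 a b^-2 a) = trace(b^-1 a b^2 a b^-1 a)*trace(b) - trace(b^-1 a b^2 a b^-1 a b)  (eliminate b^-1) = x^2*y^4*z - x^3*y^3 - x*y^5 - 2*x*y^3*z^2 + x^2*y^2*z + y^4*z + y^2*z^3 + x^3*y + 4*x*y^3 - x^2*z - 4*y^2*z - 2*x*y + z
and trace(b^-1 a b^-2 a^-1 b^2 a) = trace(b^2 a b^-1 a b^-2)*trace(a) - trace(b^2 a b^-1 a b^-2 a)  (eliminate a^-1) = -x^2*y^4*z + x^3*y^3 + x*y^5 + 2*x*y^3*z^2 - x^2*y^2*z - y^4*z - y^2*z^3 - 4*x*y^3 + 4*y^2*z + x*y - z
and trace(a^-1 b^2 a^2 b^-1) = trace(b^2 a^2 b^-1)*trace(a) - trace(b^2 a^2 b^-1 a)  (eliminate a^-1) = -x^2*y^2*z + x^3*y + x*y^3 + x*y*z^2 - 4*x*y + z
trace(a b^-2 a^-1 b^2 a) = trace(a^-1 b^2 a^2 b^-1)*trace(b) - trace(a^-1 b^2 a^2)  (eliminate b^-1) = -x^2*y^3*z + x^3*y^2 + x*y^4 + x*y^2*z^2 - 4*x*y^2 + x
next, trace(b^-2 a b^-2 a^-1 b^2 a) = trace(b^-1 a b^-2 a^-1 b^2 a)*trace(b) - trace(b^-1 a b^-2 a^-1 b^2 a b)  (eliminate b^-1) = -x^2*y^5*z + x^3*y^4 + x*y^6 + 2*x*y^4*z^2 - y^5*z - y^3*z^3 - x^3*y^2 - 5*x*y^4 - x*y^2*z^2 + 4*y^3*z + 5*x*y^2 - y*z - x
trace(b^-3 a b^-2 a^-1 b^2 a) = trace(b^-2 a b^-2 a^-1 b^2 a)*trace(b) - trace(b^-2 a b^-2 a^-1 b^2 a b)  (eliminate b^-1) = -x^2*y^6*z + x^3*y^5 + x*y^7 + 2*x*y^5*z^2 + x^2*y^4*z - y^6*z - y^4*z^3 - 2*x^3*y^3 - 6*x*y^5 - 3*x*y^3*z^2 + x^2*y^2*z + 5*y^4*z + y^2*z^3 + 9*x*y^3 - 5*y^2*z - 2*x*y + z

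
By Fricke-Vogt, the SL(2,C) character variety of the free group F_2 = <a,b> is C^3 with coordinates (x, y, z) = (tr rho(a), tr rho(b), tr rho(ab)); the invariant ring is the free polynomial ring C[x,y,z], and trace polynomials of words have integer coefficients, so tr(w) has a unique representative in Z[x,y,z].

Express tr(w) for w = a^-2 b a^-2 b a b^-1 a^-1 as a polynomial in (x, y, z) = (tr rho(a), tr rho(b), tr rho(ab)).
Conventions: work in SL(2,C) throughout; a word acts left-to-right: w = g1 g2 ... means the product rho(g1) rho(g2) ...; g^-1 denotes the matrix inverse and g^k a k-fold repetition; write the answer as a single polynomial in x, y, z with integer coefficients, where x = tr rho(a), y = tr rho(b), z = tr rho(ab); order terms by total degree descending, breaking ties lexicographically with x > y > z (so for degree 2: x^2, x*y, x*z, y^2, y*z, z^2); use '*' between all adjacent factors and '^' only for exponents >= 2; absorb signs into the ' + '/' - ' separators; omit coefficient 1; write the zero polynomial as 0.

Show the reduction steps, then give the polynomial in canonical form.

trace(b^2) = trace(b) trace(b) - trace(1) = y^2 - 2
trace(b^2 a) = trace(b) trace(a b) - trace(a) = y*z - x
trace(a^-1 b^2) = trace(b^2) trace(a) - trace(b^2 a) = x*y^2 - y*z - x
apply: trace(b^2 a b) = trace(b) trace(a b^2) - trace(a b) = y^2*z - x*y - z
use: trace(a b a b) = trace(b a) trace(b a) - trace(1)   [split at repeated b] = z^2 - 2
trace(a b a) = trace(a) trace(b a) - trace(b) = x*z - y
trace(b^2 a b a) = trace(b) trace(a b a b) - trace(a b a) = y*z^2 - x*z - y
use: trace(a^-1 b^2 a b) = trace(b^2 a b) trace(a) - trace(b^2 a b a) = x*y^2*z - x^2*y - y*z^2 + y
trace(a^-2 b^2 a b) = trace(a^-1 b^2 a b) trace(a) - trace(a^-1 b^2 a b a) = x^2*y^2*z - x^3*y - x*y*z^2 - y^2*z + 2*x*y + z
apply: trace(b a b^-1 a^-2 b) = trace(a^-2 b^2 a) trace(b) - trace(a^-2 b^2 a b) = -x^2*y^2*z + x^3*y + x*y^3 + x*y*z^2 - 3*x*y - z
use: trace(a b a b a) = trace(a) trace(b a b a) - trace(b a b) = x*z^2 - y*z - x
use: trace(a b a b a b) = trace(a b) trace(a b a b) - trace(a^-1 b^-1)   [split at repeated a] = z^3 - 3*z
use: trace(b a b a b^-1 a) = trace(a b a b a) trace(b) - trace(a b a b a b) = x*y*z^2 - y^2*z - z^3 - x*y + 3*z
use: trace(b a b a b^-1 a^-1) = trace(b a b a b^-1) trace(a) - trace(b a b a b^-1 a) = -x*y*z^2 + x^2*z + y^2*z + z^3 - 3*z
trace(b a b^-1 a^-2 b a) = trace(b a b a b^-1 a^-1) trace(a) - trace(b a b a b^-1) = -x^2*y*z^2 + x^3*z + x*y^2*z + x*z^3 - 4*x*z + y
use: trace(a^-2 b a^-1 b a b^-1) = trace(b a b^-1 a^-2 b) trace(a) - trace(b a b^-1 a^-2 b a) = -x^3*y^2*z + x^4*y + x^2*y^3 + 2*x^2*y*z^2 - x^3*z - x*y^2*z - x*z^3 - 3*x^2*y + 3*x*z - y
trace(a b^2 a) = trace(a) trace(b^2 a) - trace(b^2) = x*y*z - x^2 - y^2 + 2
use: trace(b^2 a b^-1 a) = trace(a b^2 a) trace(b) - trace(a b^2 a b) = x*y^2*z - x^2*y - y^3 - y*z^2 + x*z + 3*y
trace(b a b^-1 a^-1 b) = trace(b^2 a b^-1) trace(a) - trace(b^2 a b^-1 a) = -x*y^2*z + x^2*y + y^3 + y*z^2 - 3*y
trace(a^-1 b a^-1 b a b^-1) = trace(b a b^-1 a^-1 b) trace(a) - trace(b a b^-1 a^-1 b a) = -x^2*y^2*z + x^3*y + x*y^3 + 2*x*y*z^2 - x^2*z - y^2*z - z^3 - 3*x*y + 3*z
trace(a^-1 b a b^-1 a^-3 b) = trace(a^-2 b a^-1 b a b^-1) trace(a) - trace(a^-2 b a^-1 b a b^-1 a) = -x^4*y^2*z + x^5*y + x^3*y^3 + 2*x^3*y*z^2 - x^4*z - x^2*z^3 - 4*x^3*y - x*y^3 - 2*x*y*z^2 + 4*x^2*z + y^2*z + z^3 + 2*x*y - 3*z
trace(b a b^-1 a^-3 b) = trace(b^2 a b^-1 a^-2) trace(a) - trace(b^2 a b^-1 a^-1) = -x^3*y^2*z + x^4*y + x^2*y^3 + x^2*y*z^2 + x*y^2*z - 4*x^2*y - y^3 - y*z^2 - x*z + 3*y
trace(a^-2 b a^-2 b a b^-1 a^-1) = trace(a^-1 b a b^-1 a^-3 b) trace(a) - trace(a^-1 b a b^-1 a^-3 b a) = -x^5*y^2*z + x^6*y + x^4*y^3 + 2*x^4*y*z^2 - x^5*z + x^3*y^2*z - x^3*z^3 - 5*x^4*y - 2*x^2*y^3 - 3*x^2*y*z^2 + 4*x^3*z + x*z^3 + 6*x^2*y + y^3 + y*z^2 - 2*x*z - 3*y

-x^5*y^2*z + x^6*y + x^4*y^3 + 2*x^4*y*z^2 - x^5*z + x^3*y^2*z - x^3*z^3 - 5*x^4*y - 2*x^2*y^3 - 3*x^2*y*z^2 + 4*x^3*z + x*z^3 + 6*x^2*y + y^3 + y*z^2 - 2*x*z - 3*y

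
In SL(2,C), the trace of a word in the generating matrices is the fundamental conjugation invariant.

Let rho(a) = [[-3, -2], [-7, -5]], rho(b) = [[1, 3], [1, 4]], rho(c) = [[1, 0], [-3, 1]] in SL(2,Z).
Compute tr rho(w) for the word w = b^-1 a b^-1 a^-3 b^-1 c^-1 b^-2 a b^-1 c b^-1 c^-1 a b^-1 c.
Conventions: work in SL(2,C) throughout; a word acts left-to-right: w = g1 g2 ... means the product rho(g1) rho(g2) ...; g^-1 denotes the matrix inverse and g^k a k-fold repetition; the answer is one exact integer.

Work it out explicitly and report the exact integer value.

18101505283

rho(b^-1) = [[4, -3], [-1, 1]]
... * rho(a) = [[-3, -2], [-7, -5]]  ->  [[9, 7], [-4, -3]]
... * rho(b^-1) = [[4, -3], [-1, 1]]  ->  [[29, -20], [-13, 9]]
... * rho(a^-1) = [[-5, 2], [7, -3]]  ->  [[-285, 118], [128, -53]]
... * rho(a^-1) = [[-5, 2], [7, -3]]  ->  [[2251, -924], [-1011, 415]]
... * rho(a^-1) = [[-5, 2], [7, -3]]  ->  [[-17723, 7274], [7960, -3267]]
... * rho(b^-1) = [[4, -3], [-1, 1]]  ->  [[-78166, 60443], [35107, -27147]]
... * rho(c^-1) = [[1, 0], [3, 1]]  ->  [[103163, 60443], [-46334, -27147]]
... * rho(b^-1) = [[4, -3], [-1, 1]]  ->  [[352209, -249046], [-158189, 111855]]
... * rho(b^-1) = [[4, -3], [-1, 1]]  ->  [[1657882, -1305673], [-744611, 586422]]
... * rho(a) = [[-3, -2], [-7, -5]]  ->  [[4166065, 3212601], [-1871121, -1442888]]
... * rho(b^-1) = [[4, -3], [-1, 1]]  ->  [[13451659, -9285594], [-6041596, 4170475]]
... * rho(c) = [[1, 0], [-3, 1]]  ->  [[41308441, -9285594], [-18553021, 4170475]]
... * rho(b^-1) = [[4, -3], [-1, 1]]  ->  [[174519358, -133210917], [-78382559, 59829538]]
... * rho(c^-1) = [[1, 0], [3, 1]]  ->  [[-225113393, -133210917], [101106055, 59829538]]
... * rho(a) = [[-3, -2], [-7, -5]]  ->  [[1607816598, 1116281371], [-722124931, -501359800]]
... * rho(b^-1) = [[4, -3], [-1, 1]]  ->  [[5314985021, -3707168423], [-2387139924, 1665014993]]
... * rho(c) = [[1, 0], [-3, 1]]  ->  [[16436490290, -3707168423], [-7382184903, 1665014993]]
tr = 16436490290 + 1665014993 = 18101505283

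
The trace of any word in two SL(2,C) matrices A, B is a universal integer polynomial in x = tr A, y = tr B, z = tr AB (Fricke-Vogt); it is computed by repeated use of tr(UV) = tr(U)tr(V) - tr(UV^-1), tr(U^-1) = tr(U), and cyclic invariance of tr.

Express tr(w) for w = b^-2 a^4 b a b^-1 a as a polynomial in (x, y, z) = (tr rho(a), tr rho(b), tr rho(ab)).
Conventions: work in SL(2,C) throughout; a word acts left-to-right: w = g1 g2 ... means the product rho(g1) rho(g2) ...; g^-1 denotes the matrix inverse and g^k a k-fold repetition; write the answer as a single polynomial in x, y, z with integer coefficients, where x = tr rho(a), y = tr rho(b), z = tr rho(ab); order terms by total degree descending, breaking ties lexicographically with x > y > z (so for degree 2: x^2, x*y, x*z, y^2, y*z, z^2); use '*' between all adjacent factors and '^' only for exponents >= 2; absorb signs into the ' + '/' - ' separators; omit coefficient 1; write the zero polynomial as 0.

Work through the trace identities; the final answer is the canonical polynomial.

next, trace(b a^2) = trace(a)*trace(b a) - trace(b) = x*z - y
and trace(b a^3) = trace(a)*trace(b a^2) - trace(b a) = x^2*z - x*y - z
trace(a^2 b a^2) = trace(a)*trace(b a^3) - trace(b a^2) = x^3*z - x^2*y - 2*x*z + y
and trace(a^4 b a) = trace(a)*trace(a^2 b a^2) - trace(a^2 b a) = x^4*z - x^3*y - 3*x^2*z + 2*x*y + z
trace(a^4 b a^2) = trace(a)*trace(a^4 b a) - trace(a^4 b) = x^5*z - x^4*y - 4*x^3*z + 3*x^2*y + 3*x*z - y
trace(b a b a) = trace(a b)*trace(a b) - trace(1) = z^2 - 2
next, trace(b a b) = trace(b)*trace(a b) - trace(a) = y*z - x
trace(b a^2 b a) = trace(a)*trace(b a b a) - trace(b a b) = x*z^2 - y*z - x
trace(b^2) = trace(b)*trace(b) - trace(1) = y^2 - 2
trace(b a^2 b) = trace(a)*trace(b^2 a) - trace(b^2) = x*y*z - x^2 - y^2 + 2
and trace(a b a^2 b a) = trace(a)*trace(b a^2 b a) - trace(b a^2 b) = x^2*z^2 - 2*x*y*z + y^2 - 2
trace(a^2 b a^2 b a) = trace(a)*trace(a b a^2 b a) - trace(a b a^2 b) = x^3*z^2 - 2*x^2*y*z + x*y^2 - x*z^2 + y*z - x
trace(a^4 b a^2 b) = trace(a)*trace(a^2 b a^2 b a) - trace(a^2 b a^2 b) = x^4*z^2 - 2*x^3*y*z + x^2*y^2 - 2*x^2*z^2 + 3*x*y*z - x^2 - y^2 + 2
next, trace(a^4 b a^2 b^-1) = trace(a^4 b a^2)*trace(b) - trace(a^4 b a^2 b) = x^5*y*z - x^4*y^2 - x^4*z^2 - 2*x^3*y*z + 2*x^2*y^2 + 2*x^2*z^2 + x^2 - 2
and trace(a b^-2 a^4 b a) = trace(a^4 b a^2 b^-1)*trace(b) - trace(a^4 b a^2) = x^5*y^2*z - x^4*y^3 - x^4*y*z^2 - x^5*z - 2*x^3*y^2*z + x^4*y + 2*x^2*y^3 + 2*x^2*y*z^2 + 4*x^3*z - 2*x^2*y - 3*x*z - y
trace(a^2 b a b a) = trace(a)*trace(b a b a^2) - trace(b a b a) = x^2*z^2 - x*y*z - x^2 - z^2 + 2
and trace(b a b a^4) = trace(a)*trace(a^2 b a b a) - trace(a^2 b a b) = x^3*z^2 - x^2*y*z - x^3 - 2*x*z^2 + y*z + 3*x
and trace(a^4 b a b a) = trace(a)*trace(b a b a^4) - trace(b a b a^3) = x^4*z^2 - x^3*y*z - x^4 - 3*x^2*z^2 + 2*x*y*z + 4*x^2 + z^2 - 2
trace(b a b a b a) = trace(b a)*trace(b a b a) - trace(b^-1 a^-1) = z^3 - 3*z
next, trace(b a b a b) = trace(b)*trace(a b a b) - trace(a b a) = y*z^2 - x*z - y
and trace(b a b a b a^2) = trace(a)*trace(b a b a b a) - trace(b a b a b) = x*z^3 - y*z^2 - 2*x*z + y
trace(b a b a b a^3) = trace(a)*trace(b a b a b a^2) - trace(b a b a b a) = x^2*z^3 - x*y*z^2 - 2*x^2*z - z^3 + x*y + 3*z
trace(a^4 b a b a b) = trace(a)*trace(b a b a b a^3) - trace(b a b a b a^2) = x^3*z^3 - x^2*y*z^2 - 2*x^3*z - 2*x*z^3 + x^2*y + y*z^2 + 5*x*z - y
next, trace(a^4 b a b a b^-1) = trace(a^4 b a b a)*trace(b) - trace(a^4 b a b a b) = x^4*y*z^2 - x^3*y^2*z - x^3*z^3 - x^4*y - 2*x^2*y*z^2 + 2*x^3*z + 2*x*y^2*z + 2*x*z^3 + 3*x^2*y - 5*x*z - y
and trace(a b^-2 a^4 b a b) = trace(a^4 b a b a b^-1)*trace(b) - trace(a^4 b a b a) = x^4*y^2*z^2 - x^3*y^3*z - x^3*y*z^3 - x^4*y^2 - x^4*z^2 - 2*x^2*y^2*z^2 + 3*x^3*y*z + 2*x*y^3*z + 2*x*y*z^3 + x^4 + 3*x^2*y^2 + 3*x^2*z^2 - 7*x*y*z - 4*x^2 - y^2 - z^2 + 2
trace(b^-2 a^4 b a b^-1 a) = trace(a b^-2 a^4 b a)*trace(b) - trace(a b^-2 a^4 b a b) = x^5*y^3*z - x^4*y^4 - 2*x^4*y^2*z^2 - x^5*y*z - x^3*y^3*z + x^3*y*z^3 + 2*x^4*y^2 + x^4*z^2 + 2*x^2*y^4 + 4*x^2*y^2*z^2 + x^3*y*z - 2*x*y^3*z - 2*x*y*z^3 - x^4 - 5*x^2*y^2 - 3*x^2*z^2 + 4*x*y*z + 4*x^2 + z^2 - 2

x^5*y^3*z - x^4*y^4 - 2*x^4*y^2*z^2 - x^5*y*z - x^3*y^3*z + x^3*y*z^3 + 2*x^4*y^2 + x^4*z^2 + 2*x^2*y^4 + 4*x^2*y^2*z^2 + x^3*y*z - 2*x*y^3*z - 2*x*y*z^3 - x^4 - 5*x^2*y^2 - 3*x^2*z^2 + 4*x*y*z + 4*x^2 + z^2 - 2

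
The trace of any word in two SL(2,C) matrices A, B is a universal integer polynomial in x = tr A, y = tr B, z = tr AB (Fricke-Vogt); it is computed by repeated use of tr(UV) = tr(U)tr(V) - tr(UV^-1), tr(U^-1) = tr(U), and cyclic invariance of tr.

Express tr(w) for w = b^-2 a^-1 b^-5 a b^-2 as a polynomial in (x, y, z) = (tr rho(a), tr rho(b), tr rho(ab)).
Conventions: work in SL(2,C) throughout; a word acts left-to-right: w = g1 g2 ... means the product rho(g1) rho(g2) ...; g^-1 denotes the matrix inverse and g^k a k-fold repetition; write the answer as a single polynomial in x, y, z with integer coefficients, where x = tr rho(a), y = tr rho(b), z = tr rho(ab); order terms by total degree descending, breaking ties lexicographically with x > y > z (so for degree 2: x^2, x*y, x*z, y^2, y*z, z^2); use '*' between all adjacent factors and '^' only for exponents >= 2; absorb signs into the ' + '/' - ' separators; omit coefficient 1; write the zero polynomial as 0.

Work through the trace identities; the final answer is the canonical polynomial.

trace(a b^-1) = trace(a) * trace(b) - trace(a b)   [inverse elimination on b] = x*y - z
trace(a b^-2) = trace(a b^-1) * trace(b) - trace(a)   [inverse elimination on b] = x*y^2 - y*z - x
trace(b^-2 a b^-1) = trace(a b^-2) * trace(b) - trace(a b^-1)   [inverse elimination on b] = x*y^3 - y^2*z - 2*x*y + z
trace(b^-3 a b^-1) = trace(b^-2 a b^-1) * trace(b) - trace(b^-2 a)   [inverse elimination on b] = x*y^4 - y^3*z - 3*x*y^2 + 2*y*z + x
trace(a^2) = trace(a) * trace(a) - trace(1)   [square of a] = x^2 - 2
trace(a^2 b) = trace(a) * trace(b a) - trace(b)   [square of a] = x*z - y
trace(b^-1 a^2) = trace(a^2) * trace(b) - trace(a^2 b)   [inverse elimination on b] = x^2*y - x*z - y
trace(a^2 b^-2) = trace(b^-1 a^2) * trace(b) - trace(b^-1 a^2 b)   [inverse elimination on b] = x^2*y^2 - x*y*z - x^2 - y^2 + 2
trace(a b^-3 a) = trace(a^2 b^-2) * trace(b) - trace(a^2 b^-1)   [inverse elimination on b] = x^2*y^3 - x*y^2*z - 2*x^2*y - y^3 + x*z + 3*y
trace(a b a b) = trace(a b) * trace(a b) - trace(1)   [split at a repeated a] = z^2 - 2
trace(b^-1 a b a) = trace(a b a) * trace(b) - trace(a b a b)   [inverse elimination on b] = x*y*z - y^2 - z^2 + 2
trace(a b a b^-2) = trace(b^-1 a b a) * trace(b) - trace(b^-1 a b a b)   [inverse elimination on b] = x*y^2*z - y^3 - y*z^2 - x*z + 3*y
trace(a b^-3 a b) = trace(a b a b^-2) * trace(b) - trace(a b a b^-1)   [inverse elimination on b] = x*y^3*z - y^4 - y^2*z^2 - 2*x*y*z + 4*y^2 + z^2 - 2
trace(b^-3 a b^-1 a) = trace(a b^-3 a) * trace(b) - trace(a b^-3 a b)   [inverse elimination on b] = x^2*y^4 - 2*x*y^3*z - 2*x^2*y^2 + y^2*z^2 + 3*x*y*z - y^2 - z^2 + 2
trace(a^-1 b^-3 a b^-1) = trace(b^-3 a b^-1) * trace(a) - trace(b^-3 a b^-1 a)   [inverse elimination on a] = x*y^3*z - x^2*y^2 - y^2*z^2 - x*y*z + x^2 + y^2 + z^2 - 2
trace(b^-2) = trace(b^-1) * trace(b) - trace(1)   [inverse elimination on b] = y^2 - 2
trace(b^-3) = trace(b^-2) * trace(b) - trace(b^-1)   [inverse elimination on b] = y^3 - 3*y
trace(b^-1 a b^-2 a^-1 b^-2) = trace(a^-1 b^-3 a b^-1) * trace(b) - trace(a^-1 b^-3 a)   [inverse elimination on b] = x*y^4*z - x^2*y^3 - y^3*z^2 - x*y^2*z + x^2*y + y*z^2 + y
trace(b^-1 a b^-1 a) = trace(a b^-1 a) * trace(b) - trace(a b^-1 a b)   [inverse elimination on b] = x^2*y^2 - 2*x*y*z + z^2 - 2
trace(b^-1 a^-1 b^-1 a) = trace(b^-1 a b^-1) * trace(a) - trace(b^-1 a b^-1 a)   [inverse elimination on a] = x*y*z - x^2 - z^2 + 2
trace(a b^-2 a^-1 b^-1) = trace(b^-1 a^-1 b^-1 a) * trace(b) - trace(b^-1 a^-1 b^-1 a b)   [inverse elimination on b] = x*y^2*z - x^2*y - y*z^2 + y
trace(b^-1 a b^-2 a^-1 b^-1) = trace(a b^-2 a^-1 b^-1) * trace(b) - trace(a b^-2 a^-1)   [inverse elimination on b] = x*y^3*z - x^2*y^2 - y^2*z^2 + 2
trace(b^-1 a^-1 b^-4 a b^-1) = trace(b^-1 a b^-2 a^-1 b^-2) * trace(b) - trace(b^-1 a b^-2 a^-1 b^-1)   [inverse elimination on b] = x*y^5*z - x^2*y^4 - y^4*z^2 - 2*x*y^3*z + 2*x^2*y^2 + 2*y^2*z^2 + y^2 - 2
trace(b^-2 a b^-1 a) = trace(a b^-1 a b^-1) * trace(b) - trace(a b^-1 a)   [inverse elimination on b] = x^2*y^3 - 2*x*y^2*z - x^2*y + y*z^2 + x*z - y
trace(a b^-1 a^-1 b^-2) = trace(b^-2 a b^-1) * trace(a) - trace(b^-2 a b^-1 a)   [inverse elimination on a] = x*y^2*z - x^2*y - y*z^2 + y
trace(b^-1 a^-1 b^-4 a) = trace(a b^-1 a^-1 b^-3) * trace(b) - trace(a b^-1 a^-1 b^-2)   [inverse elimination on b] = x*y^4*z - x^2*y^3 - y^3*z^2 - 2*x*y^2*z + 2*x^2*y + y^3 + 2*y*z^2 - 3*y
trace(b^-1 a b^-3 a^-1 b^-3) = trace(b^-1 a^-1 b^-4 a b^-1) * trace(b) - trace(b^-1 a^-1 b^-4 a)   [inverse elimination on b] = x*y^6*z - x^2*y^5 - y^5*z^2 - 3*x*y^4*z + 3*x^2*y^3 + 3*y^3*z^2 + 2*x*y^2*z - 2*x^2*y - 2*y*z^2 + y
trace(b^-1 a b^-3 a^-1 b^-2) = trace(b^-2 a^-1 b^-3 a) * trace(b) - trace(b^-2 a^-1 b^-3 a b)   [inverse elimination on b] = x*y^5*z - x^2*y^4 - y^4*z^2 - 2*x*y^3*z + 2*x^2*y^2 + 2*y^2*z^2 + x*y*z - x^2 - z^2 + 2
trace(b^-3 a^-1 b^-5 a) = trace(b^-1 a b^-3 a^-1 b^-3) * trace(b) - trace(b^-1 a b^-3 a^-1 b^-2)   [inverse elimination on b] = x*y^7*z - x^2*y^6 - y^6*z^2 - 4*x*y^5*z + 4*x^2*y^4 + 4*y^4*z^2 + 4*x*y^3*z - 4*x^2*y^2 - 4*y^2*z^2 - x*y*z + x^2 + y^2 + z^2 - 2
trace(b^-2 a^-1 b^-5 a) = trace(b^-3 a b^-2 a^-1 b^-1) * trace(b) - trace(b^-3 a b^-2 a^-1)   [inverse elimination on b] = x*y^6*z - x^2*y^5 - y^5*z^2 - 3*x*y^4*z + 3*x^2*y^3 + 3*y^3*z^2 + x*y^2*z - x^2*y + y^3 - y*z^2 - 3*y
trace(b^-2 a^-1 b^-5 a b^-2) = trace(b^-3 a^-1 b^-5 a) * trace(b) - trace(b^-3 a^-1 b^-5 a b)   [inverse elimination on b] = x*y^8*z - x^2*y^7 - y^7*z^2 - 5*x*y^6*z + 5*x^2*y^5 + 5*y^5*z^2 + 7*x*y^4*z - 7*x^2*y^3 - 7*y^3*z^2 - 2*x*y^2*z + 2*x^2*y + 2*y*z^2 + y

x*y^8*z - x^2*y^7 - y^7*z^2 - 5*x*y^6*z + 5*x^2*y^5 + 5*y^5*z^2 + 7*x*y^4*z - 7*x^2*y^3 - 7*y^3*z^2 - 2*x*y^2*z + 2*x^2*y + 2*y*z^2 + y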